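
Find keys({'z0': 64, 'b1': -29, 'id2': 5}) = ['z0', 'b1', 'id2']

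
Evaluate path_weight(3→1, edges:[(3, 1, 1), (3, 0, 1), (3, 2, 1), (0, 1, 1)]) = 1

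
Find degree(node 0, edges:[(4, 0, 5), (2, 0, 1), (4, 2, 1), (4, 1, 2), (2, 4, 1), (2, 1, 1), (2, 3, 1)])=2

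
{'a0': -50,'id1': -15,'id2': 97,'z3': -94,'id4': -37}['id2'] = 97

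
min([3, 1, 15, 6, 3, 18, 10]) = 1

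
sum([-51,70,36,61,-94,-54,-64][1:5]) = slice → [70, 36, 61, -94]
70 + 36 + 61 + (-94)
= 73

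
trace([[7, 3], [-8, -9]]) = -2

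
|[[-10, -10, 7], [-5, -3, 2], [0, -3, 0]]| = 45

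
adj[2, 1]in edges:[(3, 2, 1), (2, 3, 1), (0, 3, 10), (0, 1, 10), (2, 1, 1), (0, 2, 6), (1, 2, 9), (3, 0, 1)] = 1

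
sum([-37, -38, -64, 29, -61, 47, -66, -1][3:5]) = slice → [29, -61]
29 + (-61)
= -32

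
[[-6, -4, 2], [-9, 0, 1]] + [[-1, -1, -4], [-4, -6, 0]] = [[-7, -5, -2], [-13, -6, 1]]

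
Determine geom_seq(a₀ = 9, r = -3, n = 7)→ a_0 = 9*(-3)^0 = 9
a_1 = 9*(-3)^1 = -27
a_2 = 9*(-3)^2 = 81
...
= [9, -27, 81, -243, 729, -2187, 6561]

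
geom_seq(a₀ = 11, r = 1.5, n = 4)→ [11.0, 16.5, 24.75, 37.125]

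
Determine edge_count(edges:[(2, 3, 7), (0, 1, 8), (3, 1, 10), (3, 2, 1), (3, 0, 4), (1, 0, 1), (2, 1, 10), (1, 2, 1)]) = 8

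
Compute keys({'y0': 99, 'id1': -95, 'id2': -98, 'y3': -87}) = ['y0', 'id1', 'id2', 'y3']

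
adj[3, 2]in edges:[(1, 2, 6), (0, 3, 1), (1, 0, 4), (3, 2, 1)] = 1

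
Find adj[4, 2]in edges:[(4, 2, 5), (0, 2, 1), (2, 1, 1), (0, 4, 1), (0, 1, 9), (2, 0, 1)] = 5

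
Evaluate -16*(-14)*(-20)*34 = -152320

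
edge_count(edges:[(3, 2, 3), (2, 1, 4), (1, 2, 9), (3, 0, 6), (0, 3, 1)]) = 5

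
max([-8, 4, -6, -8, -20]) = 4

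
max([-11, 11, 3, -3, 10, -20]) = 11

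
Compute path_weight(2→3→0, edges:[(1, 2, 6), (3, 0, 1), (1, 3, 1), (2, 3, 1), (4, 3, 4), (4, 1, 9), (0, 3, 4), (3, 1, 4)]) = 2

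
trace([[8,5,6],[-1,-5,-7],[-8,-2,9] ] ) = diagonal: 8 + (-5) + 9
= 12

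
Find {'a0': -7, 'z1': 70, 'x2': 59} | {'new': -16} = {'a0': -7, 'z1': 70, 'x2': 59, 'new': -16}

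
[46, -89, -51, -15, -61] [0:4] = [46, -89, -51, -15]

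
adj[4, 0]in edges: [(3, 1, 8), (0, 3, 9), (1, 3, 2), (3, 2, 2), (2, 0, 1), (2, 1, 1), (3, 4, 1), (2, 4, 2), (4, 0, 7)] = 7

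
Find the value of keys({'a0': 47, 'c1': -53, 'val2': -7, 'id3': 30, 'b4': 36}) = ['a0', 'c1', 'val2', 'id3', 'b4']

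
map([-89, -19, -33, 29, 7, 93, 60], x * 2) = [-178, -38, -66, 58, 14, 186, 120]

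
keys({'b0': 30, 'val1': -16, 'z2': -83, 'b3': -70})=['b0', 'val1', 'z2', 'b3']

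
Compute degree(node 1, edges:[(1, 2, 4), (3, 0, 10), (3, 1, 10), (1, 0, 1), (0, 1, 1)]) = 4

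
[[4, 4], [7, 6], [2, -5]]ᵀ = [[4, 7, 2], [4, 6, -5]]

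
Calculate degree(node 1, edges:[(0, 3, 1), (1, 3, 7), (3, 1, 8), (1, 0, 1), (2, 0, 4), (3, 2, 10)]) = 3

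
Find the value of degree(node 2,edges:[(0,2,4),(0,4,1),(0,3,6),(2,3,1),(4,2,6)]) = incident: (0,2), (2,3), (4,2)
= 3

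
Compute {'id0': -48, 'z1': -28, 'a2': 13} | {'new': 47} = {'id0': -48, 'z1': -28, 'a2': 13, 'new': 47}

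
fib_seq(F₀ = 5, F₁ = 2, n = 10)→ [5, 2, 7, 9, 16, 25, 41, 66, 107, 173]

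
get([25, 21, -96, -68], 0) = 25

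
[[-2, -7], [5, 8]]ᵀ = [[-2, 5], [-7, 8]]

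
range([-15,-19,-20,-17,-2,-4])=18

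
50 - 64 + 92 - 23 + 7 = 62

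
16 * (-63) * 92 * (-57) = 5285952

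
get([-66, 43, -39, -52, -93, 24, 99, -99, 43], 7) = -99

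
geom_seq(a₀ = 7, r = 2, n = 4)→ a_0 = 7*2^0 = 7
a_1 = 7*2^1 = 14
a_2 = 7*2^2 = 28
...
= [7, 14, 28, 56]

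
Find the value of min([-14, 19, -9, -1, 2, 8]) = -14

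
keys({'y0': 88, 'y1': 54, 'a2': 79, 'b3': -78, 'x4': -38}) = ['y0', 'y1', 'a2', 'b3', 'x4']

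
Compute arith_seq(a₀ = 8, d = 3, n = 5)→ [8, 11, 14, 17, 20]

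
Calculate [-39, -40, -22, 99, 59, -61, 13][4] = 59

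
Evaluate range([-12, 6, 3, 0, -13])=19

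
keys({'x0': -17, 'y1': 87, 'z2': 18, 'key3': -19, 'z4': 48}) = ['x0', 'y1', 'z2', 'key3', 'z4']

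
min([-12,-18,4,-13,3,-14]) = -18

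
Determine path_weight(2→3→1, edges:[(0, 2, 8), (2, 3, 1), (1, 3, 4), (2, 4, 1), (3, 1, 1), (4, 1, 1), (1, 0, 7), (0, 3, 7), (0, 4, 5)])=w(2→3)=1 + w(3→1)=1
= 2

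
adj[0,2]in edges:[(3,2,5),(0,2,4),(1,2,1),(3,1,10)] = 4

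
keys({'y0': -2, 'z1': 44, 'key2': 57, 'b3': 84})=['y0', 'z1', 'key2', 'b3']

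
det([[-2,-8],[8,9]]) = 46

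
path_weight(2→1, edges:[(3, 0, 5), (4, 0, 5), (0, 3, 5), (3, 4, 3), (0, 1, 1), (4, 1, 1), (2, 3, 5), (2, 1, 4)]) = w(2→1)=4
= 4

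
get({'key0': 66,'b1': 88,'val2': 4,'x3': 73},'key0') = 66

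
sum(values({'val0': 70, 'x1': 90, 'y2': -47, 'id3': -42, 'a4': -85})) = -14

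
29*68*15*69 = 2041020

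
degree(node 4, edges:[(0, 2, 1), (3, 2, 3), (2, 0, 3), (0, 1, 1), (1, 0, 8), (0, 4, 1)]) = incident: (0,4)
= 1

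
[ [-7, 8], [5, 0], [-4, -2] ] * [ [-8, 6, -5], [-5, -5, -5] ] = C[0][0] = (-7)*(-8) + (8)*(-5) = 16
C[0][1] = (-7)*(6) + (8)*(-5) = -82
C[0][2] = (-7)*(-5) + (8)*(-5) = -5
C[1][0] = (5)*(-8) + (0)*(-5) = -40
C[1][1] = (5)*(6) + (0)*(-5) = 30
C[1][2] = (5)*(-5) + (0)*(-5) = -25
... (3 more cells)
= [[16, -82, -5], [-40, 30, -25], [42, -14, 30]]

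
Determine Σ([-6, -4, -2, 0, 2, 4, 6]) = 0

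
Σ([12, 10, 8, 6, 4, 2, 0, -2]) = 12 + 10 + 8 + 6 + 4 + 2 + 0 + (-2)
= 40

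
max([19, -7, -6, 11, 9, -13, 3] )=19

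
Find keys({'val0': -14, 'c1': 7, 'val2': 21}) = ['val0', 'c1', 'val2']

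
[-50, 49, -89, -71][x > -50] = [49]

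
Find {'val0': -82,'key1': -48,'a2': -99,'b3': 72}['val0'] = -82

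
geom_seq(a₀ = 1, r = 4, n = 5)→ [1, 4, 16, 64, 256]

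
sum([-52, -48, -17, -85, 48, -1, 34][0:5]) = -154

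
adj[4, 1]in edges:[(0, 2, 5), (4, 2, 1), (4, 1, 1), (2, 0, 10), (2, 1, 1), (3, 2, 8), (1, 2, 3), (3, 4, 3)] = 1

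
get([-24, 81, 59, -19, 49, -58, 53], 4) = 49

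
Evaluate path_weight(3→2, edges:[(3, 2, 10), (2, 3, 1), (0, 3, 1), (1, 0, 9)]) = w(3→2)=10
= 10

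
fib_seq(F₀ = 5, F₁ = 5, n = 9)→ [5, 5, 10, 15, 25, 40, 65, 105, 170]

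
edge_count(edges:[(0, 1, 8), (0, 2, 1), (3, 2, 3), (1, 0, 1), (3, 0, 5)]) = 5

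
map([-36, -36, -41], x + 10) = -36+10=-26, -36+10=-26, -41+10=-31
= [-26, -26, -31]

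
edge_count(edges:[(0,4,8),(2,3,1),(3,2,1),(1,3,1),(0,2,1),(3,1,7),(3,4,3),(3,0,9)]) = 8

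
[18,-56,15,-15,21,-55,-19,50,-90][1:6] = [-56, 15, -15, 21, -55]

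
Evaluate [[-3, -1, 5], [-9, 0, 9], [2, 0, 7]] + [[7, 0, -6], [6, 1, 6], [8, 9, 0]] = [[4, -1, -1], [-3, 1, 15], [10, 9, 7]]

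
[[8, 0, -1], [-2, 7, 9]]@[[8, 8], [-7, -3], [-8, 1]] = C[0][0] = (8)*(8) + (0)*(-7) + (-1)*(-8) = 72
C[0][1] = (8)*(8) + (0)*(-3) + (-1)*(1) = 63
C[1][0] = (-2)*(8) + (7)*(-7) + (9)*(-8) = -137
C[1][1] = (-2)*(8) + (7)*(-3) + (9)*(1) = -28
= [[72, 63], [-137, -28]]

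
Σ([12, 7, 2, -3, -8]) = 12 + 7 + 2 + (-3) + (-8)
= 10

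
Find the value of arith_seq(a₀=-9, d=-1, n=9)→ [-9, -10, -11, -12, -13, -14, -15, -16, -17]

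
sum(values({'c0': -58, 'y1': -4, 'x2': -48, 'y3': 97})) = (-58) + (-4) + (-48) + 97
= -13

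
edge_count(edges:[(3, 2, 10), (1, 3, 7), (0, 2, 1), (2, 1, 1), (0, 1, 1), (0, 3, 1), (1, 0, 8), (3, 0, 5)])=8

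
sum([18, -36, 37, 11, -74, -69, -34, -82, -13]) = 18 + (-36) + 37 + 11 + (-74) + (-69) + (-34) + (-82) + (-13)
= -242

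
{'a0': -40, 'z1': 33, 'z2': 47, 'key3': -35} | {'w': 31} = {'a0': -40, 'z1': 33, 'z2': 47, 'key3': -35, 'w': 31}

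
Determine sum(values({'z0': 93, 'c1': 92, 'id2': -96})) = 89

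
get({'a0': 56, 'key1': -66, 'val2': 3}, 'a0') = 56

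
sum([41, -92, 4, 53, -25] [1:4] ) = -35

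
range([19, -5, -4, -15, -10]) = 34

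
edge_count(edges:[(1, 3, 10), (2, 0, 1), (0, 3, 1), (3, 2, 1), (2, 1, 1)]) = 5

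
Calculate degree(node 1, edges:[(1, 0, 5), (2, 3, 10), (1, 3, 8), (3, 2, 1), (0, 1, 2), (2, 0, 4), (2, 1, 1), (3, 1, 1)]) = incident: (1,0), (1,3), (0,1), (2,1), (3,1)
= 5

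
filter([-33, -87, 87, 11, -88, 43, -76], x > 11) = [87, 43]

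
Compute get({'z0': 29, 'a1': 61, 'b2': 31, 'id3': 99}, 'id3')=99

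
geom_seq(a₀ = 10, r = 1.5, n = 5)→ [10.0, 15.0, 22.5, 33.75, 50.625]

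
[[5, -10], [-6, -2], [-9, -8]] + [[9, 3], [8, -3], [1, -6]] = [[14, -7], [2, -5], [-8, -14]]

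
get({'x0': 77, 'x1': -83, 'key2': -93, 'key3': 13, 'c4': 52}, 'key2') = -93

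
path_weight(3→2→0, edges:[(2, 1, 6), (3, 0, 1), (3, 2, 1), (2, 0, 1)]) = 2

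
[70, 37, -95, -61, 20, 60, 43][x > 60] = [70]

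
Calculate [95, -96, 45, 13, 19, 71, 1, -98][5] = 71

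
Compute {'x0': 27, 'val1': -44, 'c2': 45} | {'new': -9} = {'x0': 27, 'val1': -44, 'c2': 45, 'new': -9}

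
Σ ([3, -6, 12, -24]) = 3 + -6 + 12 + -24
= -15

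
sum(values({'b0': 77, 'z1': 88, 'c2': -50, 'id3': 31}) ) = 77 + 88 + (-50) + 31
= 146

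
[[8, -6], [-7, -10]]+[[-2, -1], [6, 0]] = [[6, -7], [-1, -10]]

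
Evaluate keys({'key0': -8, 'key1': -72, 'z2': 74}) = ['key0', 'key1', 'z2']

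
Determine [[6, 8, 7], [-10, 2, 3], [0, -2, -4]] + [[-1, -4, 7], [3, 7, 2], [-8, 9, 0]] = [[5, 4, 14], [-7, 9, 5], [-8, 7, -4]]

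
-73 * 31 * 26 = -58838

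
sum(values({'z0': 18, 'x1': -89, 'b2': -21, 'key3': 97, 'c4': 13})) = 18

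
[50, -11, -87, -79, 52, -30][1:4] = [-11, -87, -79]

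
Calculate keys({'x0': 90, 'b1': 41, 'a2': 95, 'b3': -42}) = ['x0', 'b1', 'a2', 'b3']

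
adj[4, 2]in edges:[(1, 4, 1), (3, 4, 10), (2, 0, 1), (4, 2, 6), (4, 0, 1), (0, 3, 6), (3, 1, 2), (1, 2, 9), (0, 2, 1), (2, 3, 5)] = 6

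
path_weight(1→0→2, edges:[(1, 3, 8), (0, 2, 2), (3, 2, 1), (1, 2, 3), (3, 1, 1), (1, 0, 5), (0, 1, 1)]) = 7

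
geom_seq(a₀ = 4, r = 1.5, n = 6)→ a_0 = 4*1.5^0 = 4.0
a_1 = 4*1.5^1 = 6.0
a_2 = 4*1.5^2 = 9.0
...
= [4.0, 6.0, 9.0, 13.5, 20.25, 30.375]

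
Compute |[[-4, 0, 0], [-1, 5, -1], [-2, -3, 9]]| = -168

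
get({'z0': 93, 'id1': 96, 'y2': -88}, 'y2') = -88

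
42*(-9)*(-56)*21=444528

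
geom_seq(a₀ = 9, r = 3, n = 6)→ a_0 = 9*3^0 = 9
a_1 = 9*3^1 = 27
a_2 = 9*3^2 = 81
...
= [9, 27, 81, 243, 729, 2187]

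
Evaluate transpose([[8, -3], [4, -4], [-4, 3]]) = [[8, 4, -4], [-3, -4, 3]]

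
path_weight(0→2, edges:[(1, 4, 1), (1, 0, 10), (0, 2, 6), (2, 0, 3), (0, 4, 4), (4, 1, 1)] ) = 6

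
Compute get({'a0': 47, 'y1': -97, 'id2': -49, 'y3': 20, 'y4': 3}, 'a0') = 47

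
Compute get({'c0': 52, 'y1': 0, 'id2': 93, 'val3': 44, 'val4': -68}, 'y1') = 0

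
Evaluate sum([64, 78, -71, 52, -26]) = 64 + 78 + (-71) + 52 + (-26)
= 97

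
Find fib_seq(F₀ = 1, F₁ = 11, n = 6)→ [1, 11, 12, 23, 35, 58]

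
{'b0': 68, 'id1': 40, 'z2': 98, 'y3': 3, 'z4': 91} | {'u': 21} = {'b0': 68, 'id1': 40, 'z2': 98, 'y3': 3, 'z4': 91, 'u': 21}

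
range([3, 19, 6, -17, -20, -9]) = 39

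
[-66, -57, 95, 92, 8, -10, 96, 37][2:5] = [95, 92, 8]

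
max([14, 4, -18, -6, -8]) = 14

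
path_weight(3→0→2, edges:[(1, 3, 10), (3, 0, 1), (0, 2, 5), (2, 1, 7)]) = w(3→0)=1 + w(0→2)=5
= 6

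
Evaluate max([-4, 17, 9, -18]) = 17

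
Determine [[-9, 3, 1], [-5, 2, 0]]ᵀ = [[-9, -5], [3, 2], [1, 0]]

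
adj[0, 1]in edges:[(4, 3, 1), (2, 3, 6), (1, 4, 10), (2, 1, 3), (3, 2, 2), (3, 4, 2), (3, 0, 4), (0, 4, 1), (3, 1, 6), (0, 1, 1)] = 1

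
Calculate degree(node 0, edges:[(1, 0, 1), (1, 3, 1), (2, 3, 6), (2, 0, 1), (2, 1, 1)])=2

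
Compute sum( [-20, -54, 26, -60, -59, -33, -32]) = (-20) + (-54) + 26 + (-60) + (-59) + (-33) + (-32)
= -232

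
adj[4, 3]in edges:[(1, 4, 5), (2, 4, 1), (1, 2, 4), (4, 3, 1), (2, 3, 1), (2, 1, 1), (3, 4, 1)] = 1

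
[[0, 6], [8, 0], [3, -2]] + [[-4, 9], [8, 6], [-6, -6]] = [[-4, 15], [16, 6], [-3, -8]]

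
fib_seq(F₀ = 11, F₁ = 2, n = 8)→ F_2 = F_1 + F_0 = 13
F_3 = F_2 + F_1 = 15
F_4 = F_3 + F_2 = 28
...
= [11, 2, 13, 15, 28, 43, 71, 114]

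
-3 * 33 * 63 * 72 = -449064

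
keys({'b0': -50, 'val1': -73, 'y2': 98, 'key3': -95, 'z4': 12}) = ['b0', 'val1', 'y2', 'key3', 'z4']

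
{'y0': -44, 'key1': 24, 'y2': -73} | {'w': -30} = {'y0': -44, 'key1': 24, 'y2': -73, 'w': -30}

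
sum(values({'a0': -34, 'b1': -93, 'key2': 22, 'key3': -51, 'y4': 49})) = -107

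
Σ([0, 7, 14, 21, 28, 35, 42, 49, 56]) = 252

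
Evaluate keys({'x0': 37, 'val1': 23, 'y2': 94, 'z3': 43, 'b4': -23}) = ['x0', 'val1', 'y2', 'z3', 'b4']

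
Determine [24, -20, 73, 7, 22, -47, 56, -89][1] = -20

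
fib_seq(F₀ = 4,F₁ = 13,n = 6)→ [4, 13, 17, 30, 47, 77]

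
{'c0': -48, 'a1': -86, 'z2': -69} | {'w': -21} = {'c0': -48, 'a1': -86, 'z2': -69, 'w': -21}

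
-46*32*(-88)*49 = 6347264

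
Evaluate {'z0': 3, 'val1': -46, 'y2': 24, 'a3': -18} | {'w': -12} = {'z0': 3, 'val1': -46, 'y2': 24, 'a3': -18, 'w': -12}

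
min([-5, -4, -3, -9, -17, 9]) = -17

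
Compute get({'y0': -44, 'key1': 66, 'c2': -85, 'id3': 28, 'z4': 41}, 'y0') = -44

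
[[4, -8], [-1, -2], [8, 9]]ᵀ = [[4, -1, 8], [-8, -2, 9]]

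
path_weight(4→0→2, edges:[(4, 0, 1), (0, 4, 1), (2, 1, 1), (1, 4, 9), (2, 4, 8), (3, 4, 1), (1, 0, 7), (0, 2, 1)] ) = w(4→0)=1 + w(0→2)=1
= 2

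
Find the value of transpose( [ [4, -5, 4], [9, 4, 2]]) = [[4, 9], [-5, 4], [4, 2]]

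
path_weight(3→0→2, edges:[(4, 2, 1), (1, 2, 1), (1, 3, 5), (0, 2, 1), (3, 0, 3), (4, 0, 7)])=w(3→0)=3 + w(0→2)=1
= 4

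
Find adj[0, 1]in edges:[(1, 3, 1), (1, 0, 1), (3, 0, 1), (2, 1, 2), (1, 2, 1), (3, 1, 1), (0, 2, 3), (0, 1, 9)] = 9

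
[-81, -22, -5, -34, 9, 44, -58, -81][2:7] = [-5, -34, 9, 44, -58]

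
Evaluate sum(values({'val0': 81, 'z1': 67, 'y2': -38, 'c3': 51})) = 161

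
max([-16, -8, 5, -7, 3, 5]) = 5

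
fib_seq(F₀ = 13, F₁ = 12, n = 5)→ F_2 = F_1 + F_0 = 25
F_3 = F_2 + F_1 = 37
F_4 = F_3 + F_2 = 62
= [13, 12, 25, 37, 62]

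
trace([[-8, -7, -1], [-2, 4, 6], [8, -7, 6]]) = 2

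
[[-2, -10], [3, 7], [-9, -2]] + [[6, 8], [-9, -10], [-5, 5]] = [[4, -2], [-6, -3], [-14, 3]]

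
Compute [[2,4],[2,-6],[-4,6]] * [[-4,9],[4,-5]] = [[8, -2], [-32, 48], [40, -66]]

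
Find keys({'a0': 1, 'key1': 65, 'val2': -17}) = ['a0', 'key1', 'val2']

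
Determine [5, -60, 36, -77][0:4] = [5, -60, 36, -77]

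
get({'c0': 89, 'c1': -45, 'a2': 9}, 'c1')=-45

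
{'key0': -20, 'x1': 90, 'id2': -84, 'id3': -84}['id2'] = -84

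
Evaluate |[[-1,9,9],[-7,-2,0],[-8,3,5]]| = -8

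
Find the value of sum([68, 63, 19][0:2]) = slice → [68, 63]
68 + 63
= 131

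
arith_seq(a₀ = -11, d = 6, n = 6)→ [-11, -5, 1, 7, 13, 19]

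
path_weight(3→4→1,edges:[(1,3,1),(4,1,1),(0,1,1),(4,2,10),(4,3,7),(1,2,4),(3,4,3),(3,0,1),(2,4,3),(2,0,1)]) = w(3→4)=3 + w(4→1)=1
= 4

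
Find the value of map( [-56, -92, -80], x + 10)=-56+10=-46, -92+10=-82, -80+10=-70
= [-46, -82, -70]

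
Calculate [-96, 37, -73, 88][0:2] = [-96, 37]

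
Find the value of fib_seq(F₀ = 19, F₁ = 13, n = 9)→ F_2 = F_1 + F_0 = 32
F_3 = F_2 + F_1 = 45
F_4 = F_3 + F_2 = 77
...
= [19, 13, 32, 45, 77, 122, 199, 321, 520]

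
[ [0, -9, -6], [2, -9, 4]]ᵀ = [[0, 2], [-9, -9], [-6, 4]]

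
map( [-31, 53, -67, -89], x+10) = -31+10=-21, 53+10=63, -67+10=-57, -89+10=-79
= [-21, 63, -57, -79]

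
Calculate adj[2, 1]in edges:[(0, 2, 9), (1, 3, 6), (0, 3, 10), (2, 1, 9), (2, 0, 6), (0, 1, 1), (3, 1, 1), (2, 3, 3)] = 9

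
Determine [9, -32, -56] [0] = 9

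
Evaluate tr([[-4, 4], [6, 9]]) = 5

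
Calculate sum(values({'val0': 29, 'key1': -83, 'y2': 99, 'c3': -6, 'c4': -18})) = 29 + (-83) + 99 + (-6) + (-18)
= 21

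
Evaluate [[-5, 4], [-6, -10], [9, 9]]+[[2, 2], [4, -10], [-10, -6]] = [[-3, 6], [-2, -20], [-1, 3]]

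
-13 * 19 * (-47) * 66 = 766194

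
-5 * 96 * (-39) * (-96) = -1797120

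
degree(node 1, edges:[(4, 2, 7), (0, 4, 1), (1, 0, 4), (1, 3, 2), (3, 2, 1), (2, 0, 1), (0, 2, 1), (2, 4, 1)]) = 2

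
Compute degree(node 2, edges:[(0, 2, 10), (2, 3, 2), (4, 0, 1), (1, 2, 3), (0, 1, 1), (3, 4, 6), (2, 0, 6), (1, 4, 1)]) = incident: (0,2), (2,3), (1,2), (2,0)
= 4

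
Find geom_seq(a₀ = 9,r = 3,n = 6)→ [9, 27, 81, 243, 729, 2187]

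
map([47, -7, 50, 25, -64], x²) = (47)²=2209, (-7)²=49, (50)²=2500, (25)²=625, (-64)²=4096
= [2209, 49, 2500, 625, 4096]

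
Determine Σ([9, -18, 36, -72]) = -45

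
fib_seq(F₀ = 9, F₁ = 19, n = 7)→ [9, 19, 28, 47, 75, 122, 197]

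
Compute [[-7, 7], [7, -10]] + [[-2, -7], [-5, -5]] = [[-9, 0], [2, -15]]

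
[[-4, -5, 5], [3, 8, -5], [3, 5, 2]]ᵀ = [[-4, 3, 3], [-5, 8, 5], [5, -5, 2]]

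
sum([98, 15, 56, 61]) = 230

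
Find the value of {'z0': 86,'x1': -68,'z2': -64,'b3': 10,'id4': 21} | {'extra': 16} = {'z0': 86, 'x1': -68, 'z2': -64, 'b3': 10, 'id4': 21, 'extra': 16}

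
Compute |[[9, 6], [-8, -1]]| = 39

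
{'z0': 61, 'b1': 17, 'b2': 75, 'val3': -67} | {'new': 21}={'z0': 61, 'b1': 17, 'b2': 75, 'val3': -67, 'new': 21}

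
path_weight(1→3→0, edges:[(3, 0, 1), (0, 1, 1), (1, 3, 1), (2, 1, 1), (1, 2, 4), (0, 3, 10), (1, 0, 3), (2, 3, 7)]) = 2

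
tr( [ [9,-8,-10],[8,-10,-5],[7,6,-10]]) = -11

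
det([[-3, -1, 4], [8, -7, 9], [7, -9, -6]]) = -572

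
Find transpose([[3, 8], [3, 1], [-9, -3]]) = [[3, 3, -9], [8, 1, -3]]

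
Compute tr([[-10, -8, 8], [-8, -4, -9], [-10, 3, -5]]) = -19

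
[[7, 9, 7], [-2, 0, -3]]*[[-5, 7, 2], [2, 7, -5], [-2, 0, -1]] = [[-31, 112, -38], [16, -14, -1]]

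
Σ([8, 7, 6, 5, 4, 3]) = 33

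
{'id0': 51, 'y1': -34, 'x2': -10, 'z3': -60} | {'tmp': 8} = {'id0': 51, 'y1': -34, 'x2': -10, 'z3': -60, 'tmp': 8}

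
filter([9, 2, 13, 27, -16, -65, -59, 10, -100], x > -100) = keep x where x > -100: 9✓, 2✓, 13✓, 27✓, -16✓, -65✓, -59✓, 10✓, -100✗
= [9, 2, 13, 27, -16, -65, -59, 10]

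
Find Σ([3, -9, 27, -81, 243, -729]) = -546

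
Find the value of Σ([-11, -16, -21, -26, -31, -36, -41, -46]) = -228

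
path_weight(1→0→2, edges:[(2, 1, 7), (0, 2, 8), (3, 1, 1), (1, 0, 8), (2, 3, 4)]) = w(1→0)=8 + w(0→2)=8
= 16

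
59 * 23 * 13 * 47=829127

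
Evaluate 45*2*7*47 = 29610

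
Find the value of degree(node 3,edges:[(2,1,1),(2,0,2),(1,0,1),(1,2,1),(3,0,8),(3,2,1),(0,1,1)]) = incident: (3,0), (3,2)
= 2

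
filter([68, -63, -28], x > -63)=[68, -28]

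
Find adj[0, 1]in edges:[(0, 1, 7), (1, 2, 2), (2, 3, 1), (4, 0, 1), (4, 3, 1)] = 7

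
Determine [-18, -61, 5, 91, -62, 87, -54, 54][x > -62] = keep x where x > -62: -18✓, -61✓, 5✓, 91✓, -62✗, 87✓, -54✓, 54✓
= [-18, -61, 5, 91, 87, -54, 54]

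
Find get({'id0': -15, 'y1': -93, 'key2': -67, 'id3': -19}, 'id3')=-19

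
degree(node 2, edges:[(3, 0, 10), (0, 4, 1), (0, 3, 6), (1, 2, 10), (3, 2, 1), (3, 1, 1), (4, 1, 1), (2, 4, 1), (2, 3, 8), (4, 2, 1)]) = 5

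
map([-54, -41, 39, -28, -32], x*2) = [-108, -82, 78, -56, -64]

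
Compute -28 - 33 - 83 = -144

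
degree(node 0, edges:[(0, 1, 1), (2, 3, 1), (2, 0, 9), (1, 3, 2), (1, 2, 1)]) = 2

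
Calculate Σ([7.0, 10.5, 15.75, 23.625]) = 56.875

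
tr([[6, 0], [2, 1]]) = 7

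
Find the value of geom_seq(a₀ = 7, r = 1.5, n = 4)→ a_0 = 7*1.5^0 = 7.0
a_1 = 7*1.5^1 = 10.5
a_2 = 7*1.5^2 = 15.75
...
= [7.0, 10.5, 15.75, 23.625]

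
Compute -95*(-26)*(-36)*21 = -1867320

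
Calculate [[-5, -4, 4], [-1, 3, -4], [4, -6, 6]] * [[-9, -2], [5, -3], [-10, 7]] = [[-15, 50], [64, -35], [-126, 52]]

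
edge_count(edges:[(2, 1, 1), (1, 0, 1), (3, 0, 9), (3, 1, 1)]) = 4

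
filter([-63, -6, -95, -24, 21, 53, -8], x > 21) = keep x where x > 21: -63✗, -6✗, -95✗, -24✗, 21✗, 53✓, -8✗
= [53]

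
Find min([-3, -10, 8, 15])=-10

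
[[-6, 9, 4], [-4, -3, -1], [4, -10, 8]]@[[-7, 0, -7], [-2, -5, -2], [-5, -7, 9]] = [[4, -73, 60], [39, 22, 25], [-48, -6, 64]]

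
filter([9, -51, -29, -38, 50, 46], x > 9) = keep x where x > 9: 9✗, -51✗, -29✗, -38✗, 50✓, 46✓
= [50, 46]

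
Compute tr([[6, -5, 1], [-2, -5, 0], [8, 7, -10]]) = -9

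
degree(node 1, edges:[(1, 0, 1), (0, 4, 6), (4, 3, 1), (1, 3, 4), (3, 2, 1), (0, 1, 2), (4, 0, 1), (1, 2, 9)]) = 4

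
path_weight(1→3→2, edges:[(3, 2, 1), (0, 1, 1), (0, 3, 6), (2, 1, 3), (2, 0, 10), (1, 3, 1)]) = 2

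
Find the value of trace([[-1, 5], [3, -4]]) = diagonal: (-1) + (-4)
= -5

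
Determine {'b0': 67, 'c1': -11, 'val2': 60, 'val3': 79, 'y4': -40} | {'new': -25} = {'b0': 67, 'c1': -11, 'val2': 60, 'val3': 79, 'y4': -40, 'new': -25}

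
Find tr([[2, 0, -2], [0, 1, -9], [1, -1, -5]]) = -2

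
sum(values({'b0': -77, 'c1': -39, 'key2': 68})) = -48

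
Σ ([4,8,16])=28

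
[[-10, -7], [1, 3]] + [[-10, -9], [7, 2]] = [[-20, -16], [8, 5]]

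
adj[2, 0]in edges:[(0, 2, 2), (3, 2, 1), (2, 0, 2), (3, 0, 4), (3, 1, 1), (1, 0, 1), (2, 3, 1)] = 2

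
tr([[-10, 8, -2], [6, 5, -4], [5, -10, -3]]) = -8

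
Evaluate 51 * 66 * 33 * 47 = 5220666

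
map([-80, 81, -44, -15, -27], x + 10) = [-70, 91, -34, -5, -17]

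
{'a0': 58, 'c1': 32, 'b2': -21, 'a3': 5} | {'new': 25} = {'a0': 58, 'c1': 32, 'b2': -21, 'a3': 5, 'new': 25}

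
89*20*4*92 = 655040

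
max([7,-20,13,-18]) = 13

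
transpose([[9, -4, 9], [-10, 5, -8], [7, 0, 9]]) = [[9, -10, 7], [-4, 5, 0], [9, -8, 9]]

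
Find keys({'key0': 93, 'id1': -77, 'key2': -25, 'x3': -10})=['key0', 'id1', 'key2', 'x3']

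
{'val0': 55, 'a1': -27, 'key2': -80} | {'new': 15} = {'val0': 55, 'a1': -27, 'key2': -80, 'new': 15}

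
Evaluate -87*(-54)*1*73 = 342954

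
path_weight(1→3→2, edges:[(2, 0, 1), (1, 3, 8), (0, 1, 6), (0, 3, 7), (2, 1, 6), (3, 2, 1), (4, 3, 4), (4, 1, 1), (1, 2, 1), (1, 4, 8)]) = w(1→3)=8 + w(3→2)=1
= 9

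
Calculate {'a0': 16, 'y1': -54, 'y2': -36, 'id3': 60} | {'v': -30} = {'a0': 16, 'y1': -54, 'y2': -36, 'id3': 60, 'v': -30}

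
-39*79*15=-46215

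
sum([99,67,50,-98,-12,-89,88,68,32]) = 99 + 67 + 50 + (-98) + (-12) + (-89) + 88 + 68 + 32
= 205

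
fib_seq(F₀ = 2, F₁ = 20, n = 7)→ [2, 20, 22, 42, 64, 106, 170]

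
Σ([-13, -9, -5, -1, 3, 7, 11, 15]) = 8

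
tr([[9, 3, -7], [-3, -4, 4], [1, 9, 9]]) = diagonal: 9 + (-4) + 9
= 14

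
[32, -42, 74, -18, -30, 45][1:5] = [-42, 74, -18, -30]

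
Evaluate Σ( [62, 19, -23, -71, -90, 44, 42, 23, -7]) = -1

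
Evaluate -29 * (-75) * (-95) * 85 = -17563125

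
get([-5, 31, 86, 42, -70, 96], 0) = -5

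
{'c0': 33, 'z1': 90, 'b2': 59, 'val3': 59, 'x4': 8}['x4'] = 8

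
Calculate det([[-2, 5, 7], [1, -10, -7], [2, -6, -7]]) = 7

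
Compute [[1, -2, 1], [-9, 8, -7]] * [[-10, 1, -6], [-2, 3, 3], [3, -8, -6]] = [[-3, -13, -18], [53, 71, 120]]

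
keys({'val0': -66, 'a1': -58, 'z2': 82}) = ['val0', 'a1', 'z2']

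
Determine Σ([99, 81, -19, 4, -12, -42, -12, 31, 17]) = 99 + 81 + (-19) + 4 + (-12) + (-42) + (-12) + 31 + 17
= 147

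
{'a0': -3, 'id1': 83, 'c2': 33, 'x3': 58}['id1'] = 83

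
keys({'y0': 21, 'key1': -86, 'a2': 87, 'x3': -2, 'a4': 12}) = ['y0', 'key1', 'a2', 'x3', 'a4']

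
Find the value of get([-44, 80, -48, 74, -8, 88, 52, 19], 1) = 80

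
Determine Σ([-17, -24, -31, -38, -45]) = -155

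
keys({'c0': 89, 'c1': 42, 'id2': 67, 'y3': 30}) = ['c0', 'c1', 'id2', 'y3']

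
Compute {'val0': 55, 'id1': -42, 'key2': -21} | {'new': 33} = {'val0': 55, 'id1': -42, 'key2': -21, 'new': 33}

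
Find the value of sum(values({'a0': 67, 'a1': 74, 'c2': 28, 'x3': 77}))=67 + 74 + 28 + 77
= 246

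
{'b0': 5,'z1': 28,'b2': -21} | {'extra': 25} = {'b0': 5, 'z1': 28, 'b2': -21, 'extra': 25}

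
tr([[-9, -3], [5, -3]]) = diagonal: (-9) + (-3)
= -12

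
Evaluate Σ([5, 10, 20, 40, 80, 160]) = 5 + 10 + 20 + 40 + 80 + 160
= 315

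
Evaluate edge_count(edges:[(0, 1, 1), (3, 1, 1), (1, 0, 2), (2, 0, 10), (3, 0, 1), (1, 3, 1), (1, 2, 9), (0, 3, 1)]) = 8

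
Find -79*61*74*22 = -7845332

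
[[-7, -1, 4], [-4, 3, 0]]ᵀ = [[-7, -4], [-1, 3], [4, 0]]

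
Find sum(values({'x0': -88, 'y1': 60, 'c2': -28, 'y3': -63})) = -119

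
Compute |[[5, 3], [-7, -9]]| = -24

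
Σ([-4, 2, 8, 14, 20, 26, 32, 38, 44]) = (-4) + 2 + 8 + 14 + 20 + 26 + 32 + 38 + 44
= 180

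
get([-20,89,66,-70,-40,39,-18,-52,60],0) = -20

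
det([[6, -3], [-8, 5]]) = 6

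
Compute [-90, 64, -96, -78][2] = -96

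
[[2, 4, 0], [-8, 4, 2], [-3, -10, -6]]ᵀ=[[2, -8, -3], [4, 4, -10], [0, 2, -6]]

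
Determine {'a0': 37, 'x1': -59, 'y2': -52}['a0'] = 37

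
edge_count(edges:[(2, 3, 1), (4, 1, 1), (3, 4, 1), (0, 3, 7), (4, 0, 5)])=5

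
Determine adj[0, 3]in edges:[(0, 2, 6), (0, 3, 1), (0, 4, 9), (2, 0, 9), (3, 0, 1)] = 1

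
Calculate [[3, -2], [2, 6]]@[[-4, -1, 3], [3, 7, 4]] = [[-18, -17, 1], [10, 40, 30]]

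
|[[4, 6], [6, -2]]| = -44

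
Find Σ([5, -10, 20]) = 15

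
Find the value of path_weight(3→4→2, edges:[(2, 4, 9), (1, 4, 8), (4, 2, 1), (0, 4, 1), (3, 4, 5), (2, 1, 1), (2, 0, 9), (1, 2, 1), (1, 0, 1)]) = 6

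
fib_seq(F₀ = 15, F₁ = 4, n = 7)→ F_2 = F_1 + F_0 = 19
F_3 = F_2 + F_1 = 23
F_4 = F_3 + F_2 = 42
...
= [15, 4, 19, 23, 42, 65, 107]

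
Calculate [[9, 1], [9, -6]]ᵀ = [[9, 9], [1, -6]]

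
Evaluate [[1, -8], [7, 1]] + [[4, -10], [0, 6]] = [[5, -18], [7, 7]]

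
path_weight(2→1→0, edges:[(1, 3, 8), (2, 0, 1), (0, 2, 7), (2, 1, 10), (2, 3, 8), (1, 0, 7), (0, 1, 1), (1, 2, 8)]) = 17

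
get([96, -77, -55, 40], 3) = 40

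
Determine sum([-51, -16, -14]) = (-51) + (-16) + (-14)
= -81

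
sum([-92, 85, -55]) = -62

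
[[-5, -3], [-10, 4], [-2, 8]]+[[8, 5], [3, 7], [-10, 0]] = [[3, 2], [-7, 11], [-12, 8]]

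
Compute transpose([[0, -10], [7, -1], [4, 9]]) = [[0, 7, 4], [-10, -1, 9]]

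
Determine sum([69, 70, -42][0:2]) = 139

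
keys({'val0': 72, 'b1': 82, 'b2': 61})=['val0', 'b1', 'b2']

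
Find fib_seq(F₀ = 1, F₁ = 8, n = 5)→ [1, 8, 9, 17, 26]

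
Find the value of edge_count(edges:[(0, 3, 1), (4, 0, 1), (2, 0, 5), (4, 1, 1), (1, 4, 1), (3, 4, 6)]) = 6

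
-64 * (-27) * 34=58752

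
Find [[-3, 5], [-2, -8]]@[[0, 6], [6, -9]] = [[30, -63], [-48, 60]]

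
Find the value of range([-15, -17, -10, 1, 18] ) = 35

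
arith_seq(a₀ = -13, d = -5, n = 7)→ a_0 = -13 + 0*-5 = -13
a_1 = -13 + 1*-5 = -18
a_2 = -13 + 2*-5 = -23
...
= [-13, -18, -23, -28, -33, -38, -43]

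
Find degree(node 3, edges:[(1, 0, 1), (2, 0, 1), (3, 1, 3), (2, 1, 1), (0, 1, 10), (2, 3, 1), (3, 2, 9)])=3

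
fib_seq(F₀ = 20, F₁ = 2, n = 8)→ F_2 = F_1 + F_0 = 22
F_3 = F_2 + F_1 = 24
F_4 = F_3 + F_2 = 46
...
= [20, 2, 22, 24, 46, 70, 116, 186]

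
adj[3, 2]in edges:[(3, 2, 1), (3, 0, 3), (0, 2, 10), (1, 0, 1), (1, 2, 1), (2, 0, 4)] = 1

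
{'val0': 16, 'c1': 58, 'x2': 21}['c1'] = 58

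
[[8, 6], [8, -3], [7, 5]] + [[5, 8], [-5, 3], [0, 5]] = [[13, 14], [3, 0], [7, 10]]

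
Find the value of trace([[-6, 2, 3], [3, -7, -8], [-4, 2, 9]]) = -4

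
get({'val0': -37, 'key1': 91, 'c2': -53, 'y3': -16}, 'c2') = -53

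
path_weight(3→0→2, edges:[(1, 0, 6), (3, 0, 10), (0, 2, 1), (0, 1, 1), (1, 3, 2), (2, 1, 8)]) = w(3→0)=10 + w(0→2)=1
= 11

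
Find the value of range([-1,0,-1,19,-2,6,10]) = 21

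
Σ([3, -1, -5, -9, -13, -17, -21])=3 + (-1) + (-5) + (-9) + (-13) + (-17) + (-21)
= -63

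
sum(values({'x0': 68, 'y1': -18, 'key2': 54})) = 68 + (-18) + 54
= 104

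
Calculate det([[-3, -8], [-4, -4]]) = (-3)*(-4) - (-8)*(-4)
= -20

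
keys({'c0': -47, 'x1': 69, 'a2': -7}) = ['c0', 'x1', 'a2']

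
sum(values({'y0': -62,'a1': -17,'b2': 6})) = (-62) + (-17) + 6
= -73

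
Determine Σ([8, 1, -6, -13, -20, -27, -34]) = 8 + 1 + (-6) + (-13) + (-20) + (-27) + (-34)
= -91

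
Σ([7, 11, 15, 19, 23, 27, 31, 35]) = 7 + 11 + 15 + 19 + 23 + 27 + 31 + 35
= 168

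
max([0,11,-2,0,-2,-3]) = 11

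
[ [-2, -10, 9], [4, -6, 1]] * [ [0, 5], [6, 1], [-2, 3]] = C[0][0] = (-2)*(0) + (-10)*(6) + (9)*(-2) = -78
C[0][1] = (-2)*(5) + (-10)*(1) + (9)*(3) = 7
C[1][0] = (4)*(0) + (-6)*(6) + (1)*(-2) = -38
C[1][1] = (4)*(5) + (-6)*(1) + (1)*(3) = 17
= [[-78, 7], [-38, 17]]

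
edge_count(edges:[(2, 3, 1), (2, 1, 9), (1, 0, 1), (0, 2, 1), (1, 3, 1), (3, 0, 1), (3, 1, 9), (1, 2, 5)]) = 8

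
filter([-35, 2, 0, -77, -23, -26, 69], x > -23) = keep x where x > -23: -35✗, 2✓, 0✓, -77✗, -23✗, -26✗, 69✓
= [2, 0, 69]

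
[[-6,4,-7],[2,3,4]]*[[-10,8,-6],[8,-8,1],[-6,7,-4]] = [[134, -129, 68], [-20, 20, -25]]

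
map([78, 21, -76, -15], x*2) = 78*2=156, 21*2=42, -76*2=-152, -15*2=-30
= [156, 42, -152, -30]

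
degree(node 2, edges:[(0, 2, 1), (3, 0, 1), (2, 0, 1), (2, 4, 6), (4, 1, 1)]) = 3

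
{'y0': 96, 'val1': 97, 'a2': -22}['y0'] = 96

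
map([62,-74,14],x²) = (62)²=3844, (-74)²=5476, (14)²=196
= [3844, 5476, 196]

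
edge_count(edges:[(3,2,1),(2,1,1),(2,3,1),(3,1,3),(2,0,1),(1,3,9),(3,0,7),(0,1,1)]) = 8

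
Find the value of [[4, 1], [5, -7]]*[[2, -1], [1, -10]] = [[9, -14], [3, 65]]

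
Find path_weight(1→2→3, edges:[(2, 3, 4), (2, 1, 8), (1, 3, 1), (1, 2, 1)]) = w(1→2)=1 + w(2→3)=4
= 5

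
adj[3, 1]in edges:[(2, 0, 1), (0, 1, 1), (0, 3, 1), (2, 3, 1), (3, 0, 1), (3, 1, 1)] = 1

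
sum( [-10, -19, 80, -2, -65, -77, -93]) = (-10) + (-19) + 80 + (-2) + (-65) + (-77) + (-93)
= -186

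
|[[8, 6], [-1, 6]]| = (8)*(6) - (6)*(-1)
= 54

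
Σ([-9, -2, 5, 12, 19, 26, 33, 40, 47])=171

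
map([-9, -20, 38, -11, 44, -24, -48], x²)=[81, 400, 1444, 121, 1936, 576, 2304]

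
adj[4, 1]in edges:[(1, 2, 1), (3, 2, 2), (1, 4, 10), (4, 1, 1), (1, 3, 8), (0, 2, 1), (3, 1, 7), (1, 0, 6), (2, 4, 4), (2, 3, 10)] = 1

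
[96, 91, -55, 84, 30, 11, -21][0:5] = [96, 91, -55, 84, 30]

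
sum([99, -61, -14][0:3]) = 24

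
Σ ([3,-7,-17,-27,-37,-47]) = -132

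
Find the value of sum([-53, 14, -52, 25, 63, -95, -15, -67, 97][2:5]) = slice → [-52, 25, 63]
(-52) + 25 + 63
= 36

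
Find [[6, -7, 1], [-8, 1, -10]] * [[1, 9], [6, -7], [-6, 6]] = C[0][0] = (6)*(1) + (-7)*(6) + (1)*(-6) = -42
C[0][1] = (6)*(9) + (-7)*(-7) + (1)*(6) = 109
C[1][0] = (-8)*(1) + (1)*(6) + (-10)*(-6) = 58
C[1][1] = (-8)*(9) + (1)*(-7) + (-10)*(6) = -139
= [[-42, 109], [58, -139]]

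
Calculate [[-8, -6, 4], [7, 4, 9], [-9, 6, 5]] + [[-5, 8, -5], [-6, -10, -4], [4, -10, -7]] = [[-13, 2, -1], [1, -6, 5], [-5, -4, -2]]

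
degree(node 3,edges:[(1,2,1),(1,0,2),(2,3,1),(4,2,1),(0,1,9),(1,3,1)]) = incident: (2,3), (1,3)
= 2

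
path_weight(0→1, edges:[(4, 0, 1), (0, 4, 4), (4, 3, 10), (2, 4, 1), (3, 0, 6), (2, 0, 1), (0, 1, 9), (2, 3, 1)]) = 9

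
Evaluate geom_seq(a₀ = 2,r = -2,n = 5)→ [2, -4, 8, -16, 32]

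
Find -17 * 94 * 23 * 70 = -2572780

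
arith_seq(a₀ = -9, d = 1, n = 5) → a_0 = -9 + 0*1 = -9
a_1 = -9 + 1*1 = -8
a_2 = -9 + 2*1 = -7
...
= [-9, -8, -7, -6, -5]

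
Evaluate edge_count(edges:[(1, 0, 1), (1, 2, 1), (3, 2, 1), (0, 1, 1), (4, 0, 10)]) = 5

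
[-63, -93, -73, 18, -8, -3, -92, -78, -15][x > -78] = keep x where x > -78: -63✓, -93✗, -73✓, 18✓, -8✓, -3✓, -92✗, -78✗, -15✓
= [-63, -73, 18, -8, -3, -15]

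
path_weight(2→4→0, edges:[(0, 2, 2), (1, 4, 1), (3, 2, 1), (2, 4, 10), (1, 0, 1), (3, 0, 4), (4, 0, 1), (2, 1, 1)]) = 11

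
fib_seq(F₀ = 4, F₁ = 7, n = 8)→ F_2 = F_1 + F_0 = 11
F_3 = F_2 + F_1 = 18
F_4 = F_3 + F_2 = 29
...
= [4, 7, 11, 18, 29, 47, 76, 123]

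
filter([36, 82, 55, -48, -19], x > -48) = [36, 82, 55, -19]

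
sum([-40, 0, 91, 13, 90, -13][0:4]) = slice → [-40, 0, 91, 13]
(-40) + 0 + 91 + 13
= 64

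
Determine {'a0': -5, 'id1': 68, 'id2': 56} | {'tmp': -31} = {'a0': -5, 'id1': 68, 'id2': 56, 'tmp': -31}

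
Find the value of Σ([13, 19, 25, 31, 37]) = 125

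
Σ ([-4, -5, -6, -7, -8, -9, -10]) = (-4) + (-5) + (-6) + (-7) + (-8) + (-9) + (-10)
= -49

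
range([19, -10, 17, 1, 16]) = 29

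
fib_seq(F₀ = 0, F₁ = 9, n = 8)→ F_2 = F_1 + F_0 = 9
F_3 = F_2 + F_1 = 18
F_4 = F_3 + F_2 = 27
...
= [0, 9, 9, 18, 27, 45, 72, 117]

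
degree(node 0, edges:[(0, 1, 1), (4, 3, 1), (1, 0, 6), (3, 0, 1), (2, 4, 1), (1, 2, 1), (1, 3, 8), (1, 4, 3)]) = 3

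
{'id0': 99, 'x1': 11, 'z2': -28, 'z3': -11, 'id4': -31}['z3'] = -11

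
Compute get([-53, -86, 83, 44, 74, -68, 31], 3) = 44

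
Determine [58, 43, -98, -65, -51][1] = 43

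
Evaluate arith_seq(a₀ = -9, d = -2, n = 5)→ [-9, -11, -13, -15, -17]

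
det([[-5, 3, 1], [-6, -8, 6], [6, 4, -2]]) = (1)*(-5)*det([[-8, 6], [4, -2]]) + (-1)*(3)*det([[-6, 6], [6, -2]]) + (1)*(1)*det([[-6, -8], [6, 4]])
= 40 + 72 + 24
= 136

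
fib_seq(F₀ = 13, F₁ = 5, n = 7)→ [13, 5, 18, 23, 41, 64, 105]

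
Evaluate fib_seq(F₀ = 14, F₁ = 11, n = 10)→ F_2 = F_1 + F_0 = 25
F_3 = F_2 + F_1 = 36
F_4 = F_3 + F_2 = 61
...
= [14, 11, 25, 36, 61, 97, 158, 255, 413, 668]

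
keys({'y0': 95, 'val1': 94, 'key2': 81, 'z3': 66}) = ['y0', 'val1', 'key2', 'z3']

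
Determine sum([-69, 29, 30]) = -10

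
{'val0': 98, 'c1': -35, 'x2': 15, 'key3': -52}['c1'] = -35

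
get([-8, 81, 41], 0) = -8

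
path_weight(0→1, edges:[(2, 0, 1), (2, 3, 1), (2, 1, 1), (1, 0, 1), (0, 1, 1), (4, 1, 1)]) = w(0→1)=1
= 1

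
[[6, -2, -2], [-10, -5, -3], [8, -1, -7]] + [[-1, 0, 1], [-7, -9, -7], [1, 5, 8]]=[[5, -2, -1], [-17, -14, -10], [9, 4, 1]]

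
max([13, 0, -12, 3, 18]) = 18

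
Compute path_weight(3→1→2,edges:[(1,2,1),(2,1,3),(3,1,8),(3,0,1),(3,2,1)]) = 9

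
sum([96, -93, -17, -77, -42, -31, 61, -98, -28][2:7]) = -106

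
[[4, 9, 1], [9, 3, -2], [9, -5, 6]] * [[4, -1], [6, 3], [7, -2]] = C[0][0] = (4)*(4) + (9)*(6) + (1)*(7) = 77
C[0][1] = (4)*(-1) + (9)*(3) + (1)*(-2) = 21
C[1][0] = (9)*(4) + (3)*(6) + (-2)*(7) = 40
C[1][1] = (9)*(-1) + (3)*(3) + (-2)*(-2) = 4
C[2][0] = (9)*(4) + (-5)*(6) + (6)*(7) = 48
C[2][1] = (9)*(-1) + (-5)*(3) + (6)*(-2) = -36
= [[77, 21], [40, 4], [48, -36]]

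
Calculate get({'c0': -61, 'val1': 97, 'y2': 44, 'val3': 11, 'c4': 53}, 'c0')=-61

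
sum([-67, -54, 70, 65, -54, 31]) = -9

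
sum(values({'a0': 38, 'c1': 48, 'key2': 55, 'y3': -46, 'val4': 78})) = 38 + 48 + 55 + (-46) + 78
= 173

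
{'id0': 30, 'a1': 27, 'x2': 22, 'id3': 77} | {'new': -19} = {'id0': 30, 'a1': 27, 'x2': 22, 'id3': 77, 'new': -19}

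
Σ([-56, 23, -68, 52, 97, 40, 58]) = 146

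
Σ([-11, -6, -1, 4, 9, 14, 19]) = 28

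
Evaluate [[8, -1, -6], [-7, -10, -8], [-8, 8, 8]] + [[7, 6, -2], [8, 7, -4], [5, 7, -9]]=[[15, 5, -8], [1, -3, -12], [-3, 15, -1]]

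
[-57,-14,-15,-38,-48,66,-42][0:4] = [-57, -14, -15, -38]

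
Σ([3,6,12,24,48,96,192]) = 381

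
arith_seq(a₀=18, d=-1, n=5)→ [18, 17, 16, 15, 14]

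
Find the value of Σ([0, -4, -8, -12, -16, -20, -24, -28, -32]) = -144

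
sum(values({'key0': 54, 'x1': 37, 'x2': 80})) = 54 + 37 + 80
= 171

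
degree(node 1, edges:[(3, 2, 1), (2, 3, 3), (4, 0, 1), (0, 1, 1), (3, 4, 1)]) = incident: (0,1)
= 1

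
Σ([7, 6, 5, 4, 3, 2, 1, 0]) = 7 + 6 + 5 + 4 + 3 + 2 + 1 + 0
= 28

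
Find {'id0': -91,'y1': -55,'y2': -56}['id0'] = -91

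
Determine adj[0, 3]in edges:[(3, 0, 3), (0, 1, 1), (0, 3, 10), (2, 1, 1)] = 10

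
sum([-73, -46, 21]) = -98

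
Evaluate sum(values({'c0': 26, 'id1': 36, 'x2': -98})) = -36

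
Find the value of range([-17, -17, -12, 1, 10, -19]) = 29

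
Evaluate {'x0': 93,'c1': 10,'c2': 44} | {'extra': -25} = {'x0': 93, 'c1': 10, 'c2': 44, 'extra': -25}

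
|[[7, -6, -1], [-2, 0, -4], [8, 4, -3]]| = (1)*(7)*det([[0, -4], [4, -3]]) + (-1)*(-6)*det([[-2, -4], [8, -3]]) + (1)*(-1)*det([[-2, 0], [8, 4]])
= 112 + 228 + 8
= 348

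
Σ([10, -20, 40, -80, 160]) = 10 + -20 + 40 + -80 + 160
= 110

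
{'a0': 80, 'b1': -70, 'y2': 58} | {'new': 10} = {'a0': 80, 'b1': -70, 'y2': 58, 'new': 10}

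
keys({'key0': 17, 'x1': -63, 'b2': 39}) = ['key0', 'x1', 'b2']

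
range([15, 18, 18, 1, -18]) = 36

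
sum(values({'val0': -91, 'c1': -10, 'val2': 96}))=-5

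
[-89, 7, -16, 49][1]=7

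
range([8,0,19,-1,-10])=29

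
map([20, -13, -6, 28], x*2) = [40, -26, -12, 56]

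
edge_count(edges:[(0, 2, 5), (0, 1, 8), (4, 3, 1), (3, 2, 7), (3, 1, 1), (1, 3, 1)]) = 6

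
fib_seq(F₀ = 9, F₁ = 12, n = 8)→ F_2 = F_1 + F_0 = 21
F_3 = F_2 + F_1 = 33
F_4 = F_3 + F_2 = 54
...
= [9, 12, 21, 33, 54, 87, 141, 228]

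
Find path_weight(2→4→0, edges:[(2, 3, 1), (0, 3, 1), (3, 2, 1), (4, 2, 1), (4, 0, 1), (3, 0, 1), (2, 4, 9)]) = 10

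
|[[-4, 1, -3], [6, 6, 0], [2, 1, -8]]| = (1)*(-4)*det([[6, 0], [1, -8]]) + (-1)*(1)*det([[6, 0], [2, -8]]) + (1)*(-3)*det([[6, 6], [2, 1]])
= 192 + 48 + 18
= 258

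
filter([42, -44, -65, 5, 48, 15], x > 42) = keep x where x > 42: 42✗, -44✗, -65✗, 5✗, 48✓, 15✗
= [48]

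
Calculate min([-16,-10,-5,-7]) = -16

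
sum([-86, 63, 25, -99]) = -97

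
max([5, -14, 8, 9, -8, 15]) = 15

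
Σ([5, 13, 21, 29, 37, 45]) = 5 + 13 + 21 + 29 + 37 + 45
= 150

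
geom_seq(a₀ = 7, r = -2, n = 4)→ [7, -14, 28, -56]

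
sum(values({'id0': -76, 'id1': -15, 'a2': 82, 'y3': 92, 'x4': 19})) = (-76) + (-15) + 82 + 92 + 19
= 102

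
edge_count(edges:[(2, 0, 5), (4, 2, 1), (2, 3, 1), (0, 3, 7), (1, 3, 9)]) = 5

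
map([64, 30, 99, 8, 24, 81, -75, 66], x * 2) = [128, 60, 198, 16, 48, 162, -150, 132]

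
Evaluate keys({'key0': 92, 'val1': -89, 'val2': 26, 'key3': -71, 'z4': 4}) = ['key0', 'val1', 'val2', 'key3', 'z4']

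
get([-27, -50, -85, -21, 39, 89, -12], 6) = -12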